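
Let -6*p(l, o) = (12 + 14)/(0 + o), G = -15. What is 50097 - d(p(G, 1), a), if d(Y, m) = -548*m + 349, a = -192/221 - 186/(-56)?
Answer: 79039405/1547 ≈ 51092.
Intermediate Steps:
a = 15177/6188 (a = -192*1/221 - 186*(-1/56) = -192/221 + 93/28 = 15177/6188 ≈ 2.4527)
p(l, o) = -13/(3*o) (p(l, o) = -(12 + 14)/(6*(0 + o)) = -13/(3*o))
d(Y, m) = 349 - 548*m
50097 - d(p(G, 1), a) = 50097 - (349 - 548*15177/6188) = 50097 - (349 - 2079249/1547) = 50097 - 1*(-1539346/1547) = 50097 + 1539346/1547 = 79039405/1547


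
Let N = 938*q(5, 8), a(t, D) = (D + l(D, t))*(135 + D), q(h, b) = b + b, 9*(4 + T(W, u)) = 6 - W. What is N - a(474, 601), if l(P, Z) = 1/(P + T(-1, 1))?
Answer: -574757816/1345 ≈ -4.2733e+5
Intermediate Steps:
T(W, u) = -10/3 - W/9 (T(W, u) = -4 + (6 - W)/9 = -4 + (2/3 - W/9) = -10/3 - W/9)
l(P, Z) = 1/(-29/9 + P) (l(P, Z) = 1/(P + (-10/3 - 1/9*(-1))) = 1/(P + (-10/3 + 1/9)) = 1/(P - 29/9) = 1/(-29/9 + P))
q(h, b) = 2*b
a(t, D) = (135 + D)*(D + 9/(-29 + 9*D)) (a(t, D) = (D + 9/(-29 + 9*D))*(135 + D) = (135 + D)*(D + 9/(-29 + 9*D)))
N = 15008 (N = 938*(2*8) = 938*16 = 15008)
N - a(474, 601) = 15008 - (1215 + 9*601 + 601*(-29 + 9*601)*(135 + 601))/(-29 + 9*601) = 15008 - (1215 + 5409 + 601*(-29 + 5409)*736)/(-29 + 5409) = 15008 - (1215 + 5409 + 601*5380*736)/5380 = 15008 - (1215 + 5409 + 2379767680)/5380 = 15008 - 2379774304/5380 = 15008 - 1*594943576/1345 = 15008 - 594943576/1345 = -574757816/1345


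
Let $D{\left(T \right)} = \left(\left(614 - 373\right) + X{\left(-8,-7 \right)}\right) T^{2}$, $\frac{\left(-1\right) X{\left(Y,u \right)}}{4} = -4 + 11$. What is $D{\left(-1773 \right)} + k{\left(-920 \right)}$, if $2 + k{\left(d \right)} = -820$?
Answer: $669570855$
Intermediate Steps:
$X{\left(Y,u \right)} = -28$ ($X{\left(Y,u \right)} = - 4 \left(-4 + 11\right) = \left(-4\right) 7 = -28$)
$k{\left(d \right)} = -822$ ($k{\left(d \right)} = -2 - 820 = -822$)
$D{\left(T \right)} = 213 T^{2}$ ($D{\left(T \right)} = \left(\left(614 - 373\right) - 28\right) T^{2} = \left(241 - 28\right) T^{2} = 213 T^{2}$)
$D{\left(-1773 \right)} + k{\left(-920 \right)} = 213 \left(-1773\right)^{2} - 822 = 213 \cdot 3143529 - 822 = 669571677 - 822 = 669570855$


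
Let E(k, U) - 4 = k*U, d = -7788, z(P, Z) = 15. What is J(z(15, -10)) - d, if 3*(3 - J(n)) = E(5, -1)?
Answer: 23374/3 ≈ 7791.3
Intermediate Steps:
E(k, U) = 4 + U*k (E(k, U) = 4 + k*U = 4 + U*k)
J(n) = 10/3 (J(n) = 3 - (4 - 1*5)/3 = 3 - (4 - 5)/3 = 3 - 1/3*(-1) = 3 + 1/3 = 10/3)
J(z(15, -10)) - d = 10/3 - 1*(-7788) = 10/3 + 7788 = 23374/3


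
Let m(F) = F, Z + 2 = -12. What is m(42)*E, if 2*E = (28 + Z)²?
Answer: 4116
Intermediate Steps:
Z = -14 (Z = -2 - 12 = -14)
E = 98 (E = (28 - 14)²/2 = (½)*14² = (½)*196 = 98)
m(42)*E = 42*98 = 4116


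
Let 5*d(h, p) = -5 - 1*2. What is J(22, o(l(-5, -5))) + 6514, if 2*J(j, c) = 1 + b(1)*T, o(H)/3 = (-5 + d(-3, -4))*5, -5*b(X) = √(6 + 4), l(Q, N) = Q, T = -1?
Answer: 13029/2 + √10/10 ≈ 6514.8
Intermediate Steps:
d(h, p) = -7/5 (d(h, p) = (-5 - 1*2)/5 = (-5 - 2)/5 = (⅕)*(-7) = -7/5)
b(X) = -√10/5 (b(X) = -√(6 + 4)/5 = -√10/5)
o(H) = -96 (o(H) = 3*((-5 - 7/5)*5) = 3*(-32/5*5) = 3*(-32) = -96)
J(j, c) = ½ + √10/10 (J(j, c) = (1 - √10/5*(-1))/2 = (1 + √10/5)/2 = ½ + √10/10)
J(22, o(l(-5, -5))) + 6514 = (½ + √10/10) + 6514 = 13029/2 + √10/10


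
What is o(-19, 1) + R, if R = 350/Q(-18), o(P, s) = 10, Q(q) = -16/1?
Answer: -95/8 ≈ -11.875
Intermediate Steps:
Q(q) = -16 (Q(q) = -16*1 = -16)
R = -175/8 (R = 350/(-16) = 350*(-1/16) = -175/8 ≈ -21.875)
o(-19, 1) + R = 10 - 175/8 = -95/8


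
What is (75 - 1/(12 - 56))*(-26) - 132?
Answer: -45817/22 ≈ -2082.6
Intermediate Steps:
(75 - 1/(12 - 56))*(-26) - 132 = (75 - 1/(-44))*(-26) - 132 = (75 - 1*(-1/44))*(-26) - 132 = (75 + 1/44)*(-26) - 132 = (3301/44)*(-26) - 132 = -42913/22 - 132 = -45817/22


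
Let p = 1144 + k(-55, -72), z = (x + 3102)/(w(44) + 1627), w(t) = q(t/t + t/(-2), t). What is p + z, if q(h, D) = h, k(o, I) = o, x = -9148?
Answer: 871444/803 ≈ 1085.2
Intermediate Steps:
w(t) = 1 - t/2 (w(t) = t/t + t/(-2) = 1 + t*(-½) = 1 - t/2)
z = -3023/803 (z = (-9148 + 3102)/((1 - ½*44) + 1627) = -6046/((1 - 22) + 1627) = -6046/(-21 + 1627) = -6046/1606 = -6046*1/1606 = -3023/803 ≈ -3.7646)
p = 1089 (p = 1144 - 55 = 1089)
p + z = 1089 - 3023/803 = 871444/803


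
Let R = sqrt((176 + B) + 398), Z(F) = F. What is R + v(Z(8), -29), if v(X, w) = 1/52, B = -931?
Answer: 1/52 + I*sqrt(357) ≈ 0.019231 + 18.894*I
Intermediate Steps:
v(X, w) = 1/52
R = I*sqrt(357) (R = sqrt((176 - 931) + 398) = sqrt(-755 + 398) = sqrt(-357) = I*sqrt(357) ≈ 18.894*I)
R + v(Z(8), -29) = I*sqrt(357) + 1/52 = 1/52 + I*sqrt(357)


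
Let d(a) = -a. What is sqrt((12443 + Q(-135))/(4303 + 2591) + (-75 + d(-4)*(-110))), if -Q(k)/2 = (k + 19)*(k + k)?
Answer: I*sqrt(2758064962)/2298 ≈ 22.853*I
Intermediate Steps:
Q(k) = -4*k*(19 + k) (Q(k) = -2*(k + 19)*(k + k) = -2*(19 + k)*2*k = -4*k*(19 + k))
sqrt((12443 + Q(-135))/(4303 + 2591) + (-75 + d(-4)*(-110))) = sqrt((12443 - 4*(-135)*(19 - 135))/(4303 + 2591) + (-75 - 1*(-4)*(-110))) = sqrt((12443 - 4*(-135)*(-116))/6894 + (-75 + 4*(-110))) = sqrt((12443 - 62640)*(1/6894) + (-75 - 440)) = sqrt(-50197*1/6894 - 515) = sqrt(-50197/6894 - 515) = sqrt(-3600607/6894) = I*sqrt(2758064962)/2298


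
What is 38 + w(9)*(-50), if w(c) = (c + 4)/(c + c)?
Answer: 17/9 ≈ 1.8889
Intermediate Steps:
w(c) = (4 + c)/(2*c) (w(c) = (4 + c)/((2*c)) = (4 + c)*(1/(2*c)) = (4 + c)/(2*c))
38 + w(9)*(-50) = 38 + ((½)*(4 + 9)/9)*(-50) = 38 + ((½)*(⅑)*13)*(-50) = 38 + (13/18)*(-50) = 38 - 325/9 = 17/9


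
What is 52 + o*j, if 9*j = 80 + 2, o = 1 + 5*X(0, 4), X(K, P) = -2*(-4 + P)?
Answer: 550/9 ≈ 61.111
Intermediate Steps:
X(K, P) = 8 - 2*P
o = 1 (o = 1 + 5*(8 - 2*4) = 1 + 5*(8 - 8) = 1 + 5*0 = 1 + 0 = 1)
j = 82/9 (j = (80 + 2)/9 = (⅑)*82 = 82/9 ≈ 9.1111)
52 + o*j = 52 + 1*(82/9) = 52 + 82/9 = 550/9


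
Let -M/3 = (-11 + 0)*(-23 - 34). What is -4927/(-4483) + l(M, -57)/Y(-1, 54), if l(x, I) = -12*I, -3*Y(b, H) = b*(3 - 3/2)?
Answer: 6137671/4483 ≈ 1369.1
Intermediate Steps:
M = -1881 (M = -3*(-11 + 0)*(-23 - 34) = -(-33)*(-57) = -3*627 = -1881)
Y(b, H) = -b/2 (Y(b, H) = -b*(3 - 3/2)/3 = -b*3/(3*2) = -b/2)
-4927/(-4483) + l(M, -57)/Y(-1, 54) = -4927/(-4483) + (-12*(-57))/((-1/2*(-1))) = -4927*(-1/4483) + 684/(1/2) = 4927/4483 + 684*2 = 4927/4483 + 1368 = 6137671/4483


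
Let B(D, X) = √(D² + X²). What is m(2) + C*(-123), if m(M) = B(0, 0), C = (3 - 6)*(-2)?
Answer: -738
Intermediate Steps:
C = 6 (C = -3*(-2) = 6)
m(M) = 0 (m(M) = √(0² + 0²) = √(0 + 0) = √0 = 0)
m(2) + C*(-123) = 0 + 6*(-123) = 0 - 738 = -738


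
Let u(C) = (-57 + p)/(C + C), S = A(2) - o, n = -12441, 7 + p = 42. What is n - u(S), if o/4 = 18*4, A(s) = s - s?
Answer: -3583019/288 ≈ -12441.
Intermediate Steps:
p = 35 (p = -7 + 42 = 35)
A(s) = 0
o = 288 (o = 4*(18*4) = 4*72 = 288)
S = -288 (S = 0 - 1*288 = 0 - 288 = -288)
u(C) = -11/C (u(C) = (-57 + 35)/(C + C) = -22*1/(2*C) = -11/C)
n - u(S) = -12441 - (-11)/(-288) = -12441 - (-11)*(-1)/288 = -12441 - 1*11/288 = -12441 - 11/288 = -3583019/288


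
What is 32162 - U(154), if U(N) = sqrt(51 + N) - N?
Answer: 32316 - sqrt(205) ≈ 32302.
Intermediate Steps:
32162 - U(154) = 32162 - (sqrt(51 + 154) - 1*154) = 32162 - (sqrt(205) - 154) = 32162 - (-154 + sqrt(205)) = 32162 + (154 - sqrt(205)) = 32316 - sqrt(205)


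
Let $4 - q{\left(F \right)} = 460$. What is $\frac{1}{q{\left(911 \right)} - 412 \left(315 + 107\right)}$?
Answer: $- \frac{1}{174320} \approx -5.7366 \cdot 10^{-6}$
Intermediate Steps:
$q{\left(F \right)} = -456$ ($q{\left(F \right)} = 4 - 460 = -456$)
$\frac{1}{q{\left(911 \right)} - 412 \left(315 + 107\right)} = \frac{1}{-456 - 412 \left(315 + 107\right)} = \frac{1}{-456 - 173864} = \frac{1}{-174320} = - \frac{1}{174320}$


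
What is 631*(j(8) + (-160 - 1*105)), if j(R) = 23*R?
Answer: -51111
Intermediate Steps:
631*(j(8) + (-160 - 1*105)) = 631*(23*8 + (-160 - 1*105)) = 631*(184 + (-160 - 105)) = 631*(184 - 265) = 631*(-81) = -51111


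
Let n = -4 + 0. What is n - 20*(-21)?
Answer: 416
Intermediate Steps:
n = -4
n - 20*(-21) = -4 - 20*(-21) = -4 + 420 = 416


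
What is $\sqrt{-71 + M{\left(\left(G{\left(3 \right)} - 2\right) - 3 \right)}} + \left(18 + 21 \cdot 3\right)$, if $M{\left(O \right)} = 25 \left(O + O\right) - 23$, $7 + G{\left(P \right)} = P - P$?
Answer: $81 + i \sqrt{694} \approx 81.0 + 26.344 i$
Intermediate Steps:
$G{\left(P \right)} = -7$ ($G{\left(P \right)} = -7 + \left(P - P\right) = -7 + 0 = -7$)
$M{\left(O \right)} = -23 + 50 O$ ($M{\left(O \right)} = 25 \cdot 2 O - 23 = 50 O - 23 = -23 + 50 O$)
$\sqrt{-71 + M{\left(\left(G{\left(3 \right)} - 2\right) - 3 \right)}} + \left(18 + 21 \cdot 3\right) = \sqrt{-71 + \left(-23 + 50 \left(\left(-7 - 2\right) - 3\right)\right)} + \left(18 + 21 \cdot 3\right) = \sqrt{-71 + \left(-23 + 50 \left(-9 - 3\right)\right)} + \left(18 + 63\right) = \sqrt{-71 + \left(-23 + 50 \left(-12\right)\right)} + 81 = \sqrt{-71 - 623} + 81 = \sqrt{-694} + 81 = i \sqrt{694} + 81 = 81 + i \sqrt{694}$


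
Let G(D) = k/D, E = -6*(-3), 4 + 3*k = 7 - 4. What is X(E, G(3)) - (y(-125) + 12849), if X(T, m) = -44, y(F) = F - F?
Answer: -12893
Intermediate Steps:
k = -⅓ (k = -4/3 + (7 - 4)/3 = -4/3 + (⅓)*3 = -4/3 + 1 = -⅓ ≈ -0.33333)
y(F) = 0
E = 18
G(D) = -1/(3*D)
X(E, G(3)) - (y(-125) + 12849) = -44 - (0 + 12849) = -44 - 1*12849 = -44 - 12849 = -12893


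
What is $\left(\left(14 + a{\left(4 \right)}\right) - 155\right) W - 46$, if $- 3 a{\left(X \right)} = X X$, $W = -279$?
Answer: $40781$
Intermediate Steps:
$a{\left(X \right)} = - \frac{X^{2}}{3}$ ($a{\left(X \right)} = - \frac{X X}{3} = - \frac{X^{2}}{3}$)
$\left(\left(14 + a{\left(4 \right)}\right) - 155\right) W - 46 = \left(\left(14 - \frac{4^{2}}{3}\right) - 155\right) \left(-279\right) - 46 = \left(\left(14 - \frac{16}{3}\right) - 155\right) \left(-279\right) - 46 = \left(\frac{26}{3} - 155\right) \left(-279\right) - 46 = \left(- \frac{439}{3}\right) \left(-279\right) - 46 = 40827 - 46 = 40781$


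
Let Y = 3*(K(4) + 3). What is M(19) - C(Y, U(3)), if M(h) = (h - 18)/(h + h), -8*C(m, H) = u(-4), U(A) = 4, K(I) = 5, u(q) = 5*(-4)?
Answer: -47/19 ≈ -2.4737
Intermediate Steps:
u(q) = -20
Y = 24 (Y = 3*(5 + 3) = 3*8 = 24)
C(m, H) = 5/2 (C(m, H) = -⅛*(-20) = 5/2)
M(h) = (-18 + h)/(2*h) (M(h) = (-18 + h)/((2*h)) = (-18 + h)*(1/(2*h)) = (-18 + h)/(2*h))
M(19) - C(Y, U(3)) = (½)*(-18 + 19)/19 - 1*5/2 = (½)*(1/19)*1 - 5/2 = 1/38 - 5/2 = -47/19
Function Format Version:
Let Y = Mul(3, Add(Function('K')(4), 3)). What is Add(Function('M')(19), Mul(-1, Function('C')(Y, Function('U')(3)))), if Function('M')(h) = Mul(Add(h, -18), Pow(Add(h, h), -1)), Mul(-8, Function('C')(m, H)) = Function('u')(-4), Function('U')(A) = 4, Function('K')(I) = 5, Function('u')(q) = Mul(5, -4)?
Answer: Rational(-47, 19) ≈ -2.4737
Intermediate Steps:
Function('u')(q) = -20
Y = 24 (Y = Mul(3, Add(5, 3)) = Mul(3, 8) = 24)
Function('C')(m, H) = Rational(5, 2) (Function('C')(m, H) = Mul(Rational(-1, 8), -20) = Rational(5, 2))
Function('M')(h) = Mul(Rational(1, 2), Pow(h, -1), Add(-18, h)) (Function('M')(h) = Mul(Add(-18, h), Pow(Mul(2, h), -1)) = Mul(Add(-18, h), Mul(Rational(1, 2), Pow(h, -1))) = Mul(Rational(1, 2), Pow(h, -1), Add(-18, h)))
Add(Function('M')(19), Mul(-1, Function('C')(Y, Function('U')(3)))) = Add(Mul(Rational(1, 2), Pow(19, -1), Add(-18, 19)), Mul(-1, Rational(5, 2))) = Add(Mul(Rational(1, 2), Rational(1, 19), 1), Rational(-5, 2)) = Add(Rational(1, 38), Rational(-5, 2)) = Rational(-47, 19)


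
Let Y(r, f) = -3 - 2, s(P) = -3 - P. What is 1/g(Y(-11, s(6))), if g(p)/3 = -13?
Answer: -1/39 ≈ -0.025641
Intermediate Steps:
Y(r, f) = -5
g(p) = -39 (g(p) = 3*(-13) = -39)
1/g(Y(-11, s(6))) = 1/(-39) = -1/39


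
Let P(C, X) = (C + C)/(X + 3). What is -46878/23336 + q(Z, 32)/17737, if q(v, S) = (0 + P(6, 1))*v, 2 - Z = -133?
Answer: -411012003/206955316 ≈ -1.9860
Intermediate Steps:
P(C, X) = 2*C/(3 + X) (P(C, X) = (2*C)/(3 + X) = 2*C/(3 + X))
Z = 135 (Z = 2 - 1*(-133) = 2 + 133 = 135)
q(v, S) = 3*v (q(v, S) = (0 + 2*6/(3 + 1))*v = (0 + 2*6/4)*v = (0 + 2*6*(¼))*v = (0 + 3)*v = 3*v)
-46878/23336 + q(Z, 32)/17737 = -46878/23336 + (3*135)/17737 = -46878*1/23336 + 405*(1/17737) = -23439/11668 + 405/17737 = -411012003/206955316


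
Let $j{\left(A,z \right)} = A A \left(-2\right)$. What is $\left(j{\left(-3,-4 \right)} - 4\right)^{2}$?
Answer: $484$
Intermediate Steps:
$j{\left(A,z \right)} = - 2 A^{2}$ ($j{\left(A,z \right)} = A^{2} \left(-2\right) = - 2 A^{2}$)
$\left(j{\left(-3,-4 \right)} - 4\right)^{2} = \left(- 2 \left(-3\right)^{2} - 4\right)^{2} = \left(\left(-2\right) 9 - 4\right)^{2} = \left(-18 - 4\right)^{2} = \left(-22\right)^{2} = 484$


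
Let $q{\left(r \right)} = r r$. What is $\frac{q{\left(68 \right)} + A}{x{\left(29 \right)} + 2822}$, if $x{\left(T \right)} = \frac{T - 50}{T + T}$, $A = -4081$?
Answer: $\frac{31494}{163655} \approx 0.19244$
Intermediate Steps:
$x{\left(T \right)} = \frac{-50 + T}{2 T}$
$q{\left(r \right)} = r^{2}$
$\frac{q{\left(68 \right)} + A}{x{\left(29 \right)} + 2822} = \frac{68^{2} - 4081}{\frac{-50 + 29}{2 \cdot 29} + 2822} = \frac{4624 - 4081}{\frac{1}{2} \cdot \frac{1}{29} \left(-21\right) + 2822} = \frac{543}{- \frac{21}{58} + 2822} = \frac{543}{\frac{163655}{58}} = 543 \cdot \frac{58}{163655} = \frac{31494}{163655}$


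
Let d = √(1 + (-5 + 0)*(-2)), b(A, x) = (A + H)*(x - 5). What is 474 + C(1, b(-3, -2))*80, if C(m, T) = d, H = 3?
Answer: 474 + 80*√11 ≈ 739.33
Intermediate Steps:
b(A, x) = (-5 + x)*(3 + A) (b(A, x) = (A + 3)*(x - 5) = (3 + A)*(-5 + x) = (-5 + x)*(3 + A))
d = √11 (d = √(1 - 5*(-2)) = √(1 + 10) = √11 ≈ 3.3166)
C(m, T) = √11
474 + C(1, b(-3, -2))*80 = 474 + √11*80 = 474 + 80*√11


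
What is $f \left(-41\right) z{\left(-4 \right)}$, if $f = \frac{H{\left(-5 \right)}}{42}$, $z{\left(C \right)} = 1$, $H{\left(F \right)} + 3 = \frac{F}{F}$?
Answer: $\frac{41}{21} \approx 1.9524$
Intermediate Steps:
$H{\left(F \right)} = -2$ ($H{\left(F \right)} = -3 + \frac{F}{F} = -3 + 1 = -2$)
$f = - \frac{1}{21}$ ($f = - \frac{2}{42} = \left(-2\right) \frac{1}{42} = - \frac{1}{21} \approx -0.047619$)
$f \left(-41\right) z{\left(-4 \right)} = \left(- \frac{1}{21}\right) \left(-41\right) 1 = \frac{41}{21} \cdot 1 = \frac{41}{21}$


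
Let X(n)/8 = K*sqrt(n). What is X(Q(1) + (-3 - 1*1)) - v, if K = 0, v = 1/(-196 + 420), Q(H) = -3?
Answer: -1/224 ≈ -0.0044643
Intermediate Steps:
v = 1/224 ≈ 0.0044643
X(n) = 0 (X(n) = 8*(0*sqrt(n)) = 8*0 = 0)
X(Q(1) + (-3 - 1*1)) - v = 0 - 1*1/224 = 0 - 1/224 = -1/224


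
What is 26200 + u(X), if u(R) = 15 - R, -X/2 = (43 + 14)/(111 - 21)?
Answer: 393244/15 ≈ 26216.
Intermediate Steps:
X = -19/15 (X = -2*(43 + 14)/(111 - 21) = -114/90 = -2*19/30 = -19/15 ≈ -1.2667)
26200 + u(X) = 26200 + (15 - 1*(-19/15)) = 26200 + (15 + 19/15) = 26200 + 244/15 = 393244/15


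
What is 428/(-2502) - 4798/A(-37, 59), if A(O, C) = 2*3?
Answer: -1000597/1251 ≈ -799.84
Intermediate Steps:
A(O, C) = 6
428/(-2502) - 4798/A(-37, 59) = 428/(-2502) - 4798/6 = 428*(-1/2502) - 4798*⅙ = -214/1251 - 2399/3 = -1000597/1251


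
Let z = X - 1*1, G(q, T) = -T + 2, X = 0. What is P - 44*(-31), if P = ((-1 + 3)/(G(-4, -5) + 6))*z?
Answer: 17730/13 ≈ 1363.8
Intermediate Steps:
G(q, T) = 2 - T
z = -1 (z = 0 - 1*1 = 0 - 1 = -1)
P = -2/13 (P = ((-1 + 3)/((2 - 1*(-5)) + 6))*(-1) = (2/((2 + 5) + 6))*(-1) = (2/(7 + 6))*(-1) = (2/13)*(-1) = -2/13 ≈ -0.15385)
P - 44*(-31) = -2/13 - 44*(-31) = -2/13 + 1364 = 17730/13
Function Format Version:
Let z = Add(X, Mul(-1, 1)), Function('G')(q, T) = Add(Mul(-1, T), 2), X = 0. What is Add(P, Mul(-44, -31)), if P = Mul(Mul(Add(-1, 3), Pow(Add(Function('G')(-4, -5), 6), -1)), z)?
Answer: Rational(17730, 13) ≈ 1363.8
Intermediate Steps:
Function('G')(q, T) = Add(2, Mul(-1, T))
z = -1 (z = Add(0, Mul(-1, 1)) = Add(0, -1) = -1)
P = Rational(-2, 13) (P = Mul(Mul(Add(-1, 3), Pow(Add(Add(2, Mul(-1, -5)), 6), -1)), -1) = Mul(Mul(2, Pow(Add(Add(2, 5), 6), -1)), -1) = Mul(Mul(2, Pow(Add(7, 6), -1)), -1) = Mul(Mul(2, Pow(13, -1)), -1) = Mul(Mul(2, Rational(1, 13)), -1) = Mul(Rational(2, 13), -1) = Rational(-2, 13) ≈ -0.15385)
Add(P, Mul(-44, -31)) = Add(Rational(-2, 13), Mul(-44, -31)) = Add(Rational(-2, 13), 1364) = Rational(17730, 13)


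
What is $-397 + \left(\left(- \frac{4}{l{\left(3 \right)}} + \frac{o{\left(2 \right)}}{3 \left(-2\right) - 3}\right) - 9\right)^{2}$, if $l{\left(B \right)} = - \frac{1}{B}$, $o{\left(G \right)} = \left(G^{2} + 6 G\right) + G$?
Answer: $-396$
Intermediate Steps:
$o{\left(G \right)} = G^{2} + 7 G$
$-397 + \left(\left(- \frac{4}{l{\left(3 \right)}} + \frac{o{\left(2 \right)}}{3 \left(-2\right) - 3}\right) - 9\right)^{2} = -397 + \left(\left(- \frac{4}{\left(-1\right) \frac{1}{3}} + \frac{2 \left(7 + 2\right)}{3 \left(-2\right) - 3}\right) - 9\right)^{2} = -397 + \left(\left(- \frac{4}{\left(-1\right) \frac{1}{3}} + \frac{2 \cdot 9}{-6 - 3}\right) - 9\right)^{2} = -397 + \left(\left(- \frac{4}{- \frac{1}{3}} + \frac{18}{-9}\right) - 9\right)^{2} = -397 + \left(\left(\left(-4\right) \left(-3\right) + 18 \left(- \frac{1}{9}\right)\right) - 9\right)^{2} = -397 + \left(\left(12 - 2\right) - 9\right)^{2} = -397 + \left(10 - 9\right)^{2} = -397 + 1^{2} = -397 + 1 = -396$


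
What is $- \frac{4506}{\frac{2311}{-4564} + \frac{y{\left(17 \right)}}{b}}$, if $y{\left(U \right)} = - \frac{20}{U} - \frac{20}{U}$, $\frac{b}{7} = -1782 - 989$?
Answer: $\frac{1981131992}{222573} \approx 8901.0$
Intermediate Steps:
$b = -19397$ ($b = 7 \left(-1782 - 989\right) = 7 \left(-2771\right) = -19397$)
$y{\left(U \right)} = - \frac{40}{U}$
$- \frac{4506}{\frac{2311}{-4564} + \frac{y{\left(17 \right)}}{b}} = - \frac{4506}{\frac{2311}{-4564} + \frac{\left(-40\right) \frac{1}{17}}{-19397}} = - \frac{4506}{2311 \left(- \frac{1}{4564}\right) + \left(-40\right) \frac{1}{17} \left(- \frac{1}{19397}\right)} = - \frac{4506}{- \frac{2311}{4564} - - \frac{40}{329749}} = - \frac{4506}{- \frac{2311}{4564} + \frac{40}{329749}} = - \frac{4506}{- \frac{667719}{1318996}} = \left(-4506\right) \left(- \frac{1318996}{667719}\right) = \frac{1981131992}{222573}$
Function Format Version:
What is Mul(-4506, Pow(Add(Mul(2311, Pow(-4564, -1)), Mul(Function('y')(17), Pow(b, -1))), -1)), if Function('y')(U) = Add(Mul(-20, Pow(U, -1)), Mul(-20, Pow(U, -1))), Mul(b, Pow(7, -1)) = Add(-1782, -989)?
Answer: Rational(1981131992, 222573) ≈ 8901.0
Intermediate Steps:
b = -19397 (b = Mul(7, Add(-1782, -989)) = Mul(7, -2771) = -19397)
Function('y')(U) = Mul(-40, Pow(U, -1))
Mul(-4506, Pow(Add(Mul(2311, Pow(-4564, -1)), Mul(Function('y')(17), Pow(b, -1))), -1)) = Mul(-4506, Pow(Add(Mul(2311, Pow(-4564, -1)), Mul(Mul(-40, Pow(17, -1)), Pow(-19397, -1))), -1)) = Mul(-4506, Pow(Add(Mul(2311, Rational(-1, 4564)), Mul(Mul(-40, Rational(1, 17)), Rational(-1, 19397))), -1)) = Mul(-4506, Pow(Add(Rational(-2311, 4564), Mul(Rational(-40, 17), Rational(-1, 19397))), -1)) = Mul(-4506, Pow(Add(Rational(-2311, 4564), Rational(40, 329749)), -1)) = Mul(-4506, Pow(Rational(-667719, 1318996), -1)) = Mul(-4506, Rational(-1318996, 667719)) = Rational(1981131992, 222573)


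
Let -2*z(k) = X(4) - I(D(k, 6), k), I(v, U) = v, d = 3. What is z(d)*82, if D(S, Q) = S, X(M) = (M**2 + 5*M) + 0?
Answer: -1353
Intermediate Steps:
X(M) = M**2 + 5*M
z(k) = -18 + k/2 (z(k) = -(4*(5 + 4) - k)/2 = -(4*9 - k)/2 = -(36 - k)/2 = -18 + k/2)
z(d)*82 = (-18 + (1/2)*3)*82 = (-18 + 3/2)*82 = -33/2*82 = -1353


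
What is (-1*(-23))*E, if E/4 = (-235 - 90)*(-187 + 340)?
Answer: -4574700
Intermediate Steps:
E = -198900 (E = 4*((-235 - 90)*(-187 + 340)) = 4*(-325*153) = 4*(-49725) = -198900)
(-1*(-23))*E = -1*(-23)*(-198900) = 23*(-198900) = -4574700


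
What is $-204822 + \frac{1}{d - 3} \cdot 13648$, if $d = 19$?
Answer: $-203969$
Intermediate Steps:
$-204822 + \frac{1}{d - 3} \cdot 13648 = -204822 + \frac{1}{19 - 3} \cdot 13648 = -204822 + \frac{1}{16} \cdot 13648 = -204822 + 853 = -203969$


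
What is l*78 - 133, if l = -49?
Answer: -3955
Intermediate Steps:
l*78 - 133 = -49*78 - 133 = -3822 - 133 = -3955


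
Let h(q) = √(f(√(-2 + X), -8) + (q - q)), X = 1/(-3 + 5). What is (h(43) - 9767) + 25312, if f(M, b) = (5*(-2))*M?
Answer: 15545 + √5*6^(¼)*√(-I) ≈ 15547.0 - 2.4746*I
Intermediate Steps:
X = ½ (X = 1/2 = ½ ≈ 0.50000)
f(M, b) = -10*M
h(q) = √5*6^(¼)*√(-I) (h(q) = √(-10*√(-2 + ½) + (q - q)) = √(-5*I*√6 + 0) = √(-5*I*√6) = √5*6^(¼)*√(-I))
(h(43) - 9767) + 25312 = (√5*6^(¼)*√(-I) - 9767) + 25312 = (-9767 + √5*6^(¼)*√(-I)) + 25312 = 15545 + √5*6^(¼)*√(-I)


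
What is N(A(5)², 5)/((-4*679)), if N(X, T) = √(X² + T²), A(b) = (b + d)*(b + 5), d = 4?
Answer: -65*√15529/2716 ≈ -2.9823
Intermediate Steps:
A(b) = (4 + b)*(5 + b) (A(b) = (b + 4)*(b + 5) = (4 + b)*(5 + b))
N(X, T) = √(T² + X²)
N(A(5)², 5)/((-4*679)) = √(5² + ((20 + 5² + 9*5)²)²)/((-4*679)) = √(25 + ((20 + 25 + 45)²)²)/(-2716) = √(25 + (90²)²)*(-1/2716) = √(25 + 8100²)*(-1/2716) = √(25 + 65610000)*(-1/2716) = √65610025*(-1/2716) = (65*√15529)*(-1/2716) = -65*√15529/2716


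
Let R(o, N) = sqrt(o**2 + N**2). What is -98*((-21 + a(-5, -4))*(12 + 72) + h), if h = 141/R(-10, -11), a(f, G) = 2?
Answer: 156408 - 13818*sqrt(221)/221 ≈ 1.5548e+5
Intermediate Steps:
R(o, N) = sqrt(N**2 + o**2)
h = 141*sqrt(221)/221 (h = 141/(sqrt((-11)**2 + (-10)**2)) = 141/(sqrt(121 + 100)) = 141/(sqrt(221)) = 141*(sqrt(221)/221) = 141*sqrt(221)/221 ≈ 9.4847)
-98*((-21 + a(-5, -4))*(12 + 72) + h) = -98*((-21 + 2)*(12 + 72) + 141*sqrt(221)/221) = -98*(-19*84 + 141*sqrt(221)/221) = -98*(-1596 + 141*sqrt(221)/221) = 156408 - 13818*sqrt(221)/221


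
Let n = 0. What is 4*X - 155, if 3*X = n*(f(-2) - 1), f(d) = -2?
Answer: -155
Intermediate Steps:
X = 0 (X = (0*(-2 - 1))/3 = (0*(-3))/3 = (⅓)*0 = 0)
4*X - 155 = 4*0 - 155 = 0 - 155 = -155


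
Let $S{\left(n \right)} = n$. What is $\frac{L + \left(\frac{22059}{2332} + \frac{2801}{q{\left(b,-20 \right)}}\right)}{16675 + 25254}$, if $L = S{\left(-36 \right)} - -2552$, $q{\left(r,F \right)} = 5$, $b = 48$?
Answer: $\frac{35978787}{488892140} \approx 0.073592$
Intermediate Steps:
$L = 2516$ ($L = -36 - -2552 = -36 + 2552 = 2516$)
$\frac{L + \left(\frac{22059}{2332} + \frac{2801}{q{\left(b,-20 \right)}}\right)}{16675 + 25254} = \frac{2516 + \left(\frac{22059}{2332} + \frac{2801}{5}\right)}{16675 + 25254} = \frac{2516 + \left(22059 \cdot \frac{1}{2332} + 2801 \cdot \frac{1}{5}\right)}{41929} = \left(2516 + \left(\frac{22059}{2332} + \frac{2801}{5}\right)\right) \frac{1}{41929} = \left(2516 + \frac{6642227}{11660}\right) \frac{1}{41929} = \frac{35978787}{11660} \cdot \frac{1}{41929} = \frac{35978787}{488892140}$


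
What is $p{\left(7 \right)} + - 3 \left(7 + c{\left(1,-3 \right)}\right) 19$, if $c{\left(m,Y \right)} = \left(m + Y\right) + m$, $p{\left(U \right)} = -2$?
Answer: $-344$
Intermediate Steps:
$c{\left(m,Y \right)} = Y + 2 m$ ($c{\left(m,Y \right)} = \left(Y + m\right) + m = Y + 2 m$)
$p{\left(7 \right)} + - 3 \left(7 + c{\left(1,-3 \right)}\right) 19 = -2 + - 3 \left(7 + \left(-3 + 2 \cdot 1\right)\right) 19 = -2 + - 3 \left(7 + \left(-3 + 2\right)\right) 19 = -2 + - 3 \left(7 - 1\right) 19 = -2 + \left(-3\right) 6 \cdot 19 = -2 - 342 = -344$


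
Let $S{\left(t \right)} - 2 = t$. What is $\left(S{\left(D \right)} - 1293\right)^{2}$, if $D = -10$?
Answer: $1692601$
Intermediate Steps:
$S{\left(t \right)} = 2 + t$
$\left(S{\left(D \right)} - 1293\right)^{2} = \left(\left(2 - 10\right) - 1293\right)^{2} = \left(-8 - 1293\right)^{2} = \left(-1301\right)^{2} = 1692601$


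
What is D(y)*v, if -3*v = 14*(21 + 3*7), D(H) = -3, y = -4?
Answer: 588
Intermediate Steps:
v = -196 (v = -14*(21 + 3*7)/3 = -14*(21 + 21)/3 = -14*42/3 = -1/3*588 = -196)
D(y)*v = -3*(-196) = 588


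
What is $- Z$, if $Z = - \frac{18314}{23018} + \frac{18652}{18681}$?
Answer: $- \frac{43603951}{214999629} \approx -0.20281$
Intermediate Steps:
$Z = \frac{43603951}{214999629}$ ($Z = \left(-18314\right) \frac{1}{23018} + 18652 \cdot \frac{1}{18681} = - \frac{9157}{11509} + \frac{18652}{18681} = \frac{43603951}{214999629} \approx 0.20281$)
$- Z = \left(-1\right) \frac{43603951}{214999629} = - \frac{43603951}{214999629}$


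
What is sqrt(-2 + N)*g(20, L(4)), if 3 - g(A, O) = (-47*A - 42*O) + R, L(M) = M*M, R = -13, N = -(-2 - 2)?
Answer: 1628*sqrt(2) ≈ 2302.3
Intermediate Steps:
N = 4 (N = -1*(-4) = 4)
L(M) = M**2
g(A, O) = 16 + 42*O + 47*A (g(A, O) = 3 - ((-47*A - 42*O) - 13) = 3 - (-13 - 47*A - 42*O) = 3 + (13 + 42*O + 47*A) = 16 + 42*O + 47*A)
sqrt(-2 + N)*g(20, L(4)) = sqrt(-2 + 4)*(16 + 42*4**2 + 47*20) = sqrt(2)*(16 + 42*16 + 940) = sqrt(2)*(16 + 672 + 940) = sqrt(2)*1628 = 1628*sqrt(2)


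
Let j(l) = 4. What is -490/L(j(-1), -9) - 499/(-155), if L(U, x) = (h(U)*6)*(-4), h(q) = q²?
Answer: 133783/29760 ≈ 4.4954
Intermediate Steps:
L(U, x) = -24*U² (L(U, x) = (U²*6)*(-4) = (6*U²)*(-4) = -24*U²)
-490/L(j(-1), -9) - 499/(-155) = -490/((-24*4²)) - 499/(-155) = -490/((-24*16)) - 499*(-1/155) = -490/(-384) + 499/155 = -490*(-1/384) + 499/155 = 245/192 + 499/155 = 133783/29760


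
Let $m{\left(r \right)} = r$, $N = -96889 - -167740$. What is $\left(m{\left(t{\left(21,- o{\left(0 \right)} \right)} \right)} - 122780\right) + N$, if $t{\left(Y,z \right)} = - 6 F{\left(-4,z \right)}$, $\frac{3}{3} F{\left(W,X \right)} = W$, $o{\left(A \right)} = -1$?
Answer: $-51905$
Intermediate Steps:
$F{\left(W,X \right)} = W$
$N = 70851$ ($N = -96889 + 167740 = 70851$)
$t{\left(Y,z \right)} = 24$ ($t{\left(Y,z \right)} = \left(-6\right) \left(-4\right) = 24$)
$\left(m{\left(t{\left(21,- o{\left(0 \right)} \right)} \right)} - 122780\right) + N = \left(24 - 122780\right) + 70851 = -122756 + 70851 = -51905$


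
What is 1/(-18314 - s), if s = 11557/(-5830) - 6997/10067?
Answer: -58690610/1074702694711 ≈ -5.4611e-5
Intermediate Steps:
s = -157136829/58690610 (s = 11557*(-1/5830) - 6997*1/10067 = -11557/5830 - 6997/10067 = -157136829/58690610 ≈ -2.6774)
1/(-18314 - s) = 1/(-18314 - 1*(-157136829/58690610)) = 1/(-18314 + 157136829/58690610) = 1/(-1074702694711/58690610) = -58690610/1074702694711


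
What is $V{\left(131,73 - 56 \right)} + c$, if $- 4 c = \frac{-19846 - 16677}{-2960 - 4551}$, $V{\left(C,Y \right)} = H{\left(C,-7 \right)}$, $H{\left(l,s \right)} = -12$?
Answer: $- \frac{397051}{30044} \approx -13.216$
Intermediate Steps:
$V{\left(C,Y \right)} = -12$
$c = - \frac{36523}{30044}$ ($c = - \frac{\left(-19846 - 16677\right) \frac{1}{-2960 - 4551}}{4} = - \frac{\left(-36523\right) \frac{1}{-7511}}{4} = - \frac{\left(-36523\right) \left(- \frac{1}{7511}\right)}{4} = \left(- \frac{1}{4}\right) \frac{36523}{7511} = - \frac{36523}{30044} \approx -1.2157$)
$V{\left(131,73 - 56 \right)} + c = -12 - \frac{36523}{30044} = - \frac{397051}{30044}$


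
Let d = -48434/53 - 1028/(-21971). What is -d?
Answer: 1064088930/1164463 ≈ 913.80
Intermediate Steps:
d = -1064088930/1164463 (d = -48434*1/53 - 1028*(-1/21971) = -48434/53 + 1028/21971 = -1064088930/1164463 ≈ -913.80)
-d = -1*(-1064088930/1164463) = 1064088930/1164463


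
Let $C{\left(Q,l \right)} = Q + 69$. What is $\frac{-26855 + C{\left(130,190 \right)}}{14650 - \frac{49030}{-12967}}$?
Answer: $- \frac{86412088}{47503895} \approx -1.8191$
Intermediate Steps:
$C{\left(Q,l \right)} = 69 + Q$
$\frac{-26855 + C{\left(130,190 \right)}}{14650 - \frac{49030}{-12967}} = \frac{-26855 + \left(69 + 130\right)}{14650 - \frac{49030}{-12967}} = \frac{-26855 + 199}{14650 - - \frac{49030}{12967}} = - \frac{26656}{14650 + \frac{49030}{12967}} = - \frac{26656}{\frac{190015580}{12967}} = \left(-26656\right) \frac{12967}{190015580} = - \frac{86412088}{47503895}$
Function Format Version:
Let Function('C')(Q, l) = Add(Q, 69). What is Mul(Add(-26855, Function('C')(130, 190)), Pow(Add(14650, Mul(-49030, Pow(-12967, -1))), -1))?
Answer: Rational(-86412088, 47503895) ≈ -1.8191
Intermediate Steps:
Function('C')(Q, l) = Add(69, Q)
Mul(Add(-26855, Function('C')(130, 190)), Pow(Add(14650, Mul(-49030, Pow(-12967, -1))), -1)) = Mul(Add(-26855, Add(69, 130)), Pow(Add(14650, Mul(-49030, Pow(-12967, -1))), -1)) = Mul(Add(-26855, 199), Pow(Add(14650, Mul(-49030, Rational(-1, 12967))), -1)) = Mul(-26656, Pow(Add(14650, Rational(49030, 12967)), -1)) = Mul(-26656, Pow(Rational(190015580, 12967), -1)) = Mul(-26656, Rational(12967, 190015580)) = Rational(-86412088, 47503895)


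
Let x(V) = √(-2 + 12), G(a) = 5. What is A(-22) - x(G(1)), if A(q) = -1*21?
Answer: -21 - √10 ≈ -24.162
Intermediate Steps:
x(V) = √10
A(q) = -21
A(-22) - x(G(1)) = -21 - √10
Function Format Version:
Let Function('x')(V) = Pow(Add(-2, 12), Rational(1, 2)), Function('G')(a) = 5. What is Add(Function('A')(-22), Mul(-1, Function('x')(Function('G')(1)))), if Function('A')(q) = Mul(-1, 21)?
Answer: Add(-21, Mul(-1, Pow(10, Rational(1, 2)))) ≈ -24.162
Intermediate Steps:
Function('x')(V) = Pow(10, Rational(1, 2))
Function('A')(q) = -21
Add(Function('A')(-22), Mul(-1, Function('x')(Function('G')(1)))) = Add(-21, Mul(-1, Pow(10, Rational(1, 2))))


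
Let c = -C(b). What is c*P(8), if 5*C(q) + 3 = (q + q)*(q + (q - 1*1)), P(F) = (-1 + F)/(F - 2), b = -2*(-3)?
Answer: -301/10 ≈ -30.100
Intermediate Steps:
b = 6
P(F) = (-1 + F)/(-2 + F)
C(q) = -⅗ + 2*q*(-1 + 2*q)/5 (C(q) = -⅗ + ((q + q)*(q + (q - 1*1)))/5 = -⅗ + ((2*q)*(q + (q - 1)))/5 = -⅗ + ((2*q)*(q + (-1 + q)))/5 = -⅗ + ((2*q)*(-1 + 2*q))/5 = -⅗ + (2*q*(-1 + 2*q))/5 = -⅗ + 2*q*(-1 + 2*q)/5)
c = -129/5 (c = -(-⅗ - ⅖*6 + (⅘)*6²) = -(-⅗ - 12/5 + (⅘)*36) = -(-⅗ - 12/5 + 144/5) = -1*129/5 = -129/5 ≈ -25.800)
c*P(8) = -129*(-1 + 8)/(5*(-2 + 8)) = -129*7/(5*6) = -43*7/10 = -129/5*7/6 = -301/10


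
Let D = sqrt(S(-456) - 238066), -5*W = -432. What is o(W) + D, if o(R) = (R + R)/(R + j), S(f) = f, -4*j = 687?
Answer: -1152/569 + I*sqrt(238522) ≈ -2.0246 + 488.39*I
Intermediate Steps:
j = -687/4 (j = -1/4*687 = -687/4 ≈ -171.75)
W = 432/5 (W = -1/5*(-432) = 432/5 ≈ 86.400)
o(R) = 2*R/(-687/4 + R) (o(R) = (R + R)/(R - 687/4) = (2*R)/(-687/4 + R) = 2*R/(-687/4 + R))
D = I*sqrt(238522) (D = sqrt(-456 - 238066) = sqrt(-238522) = I*sqrt(238522) ≈ 488.39*I)
o(W) + D = 8*(432/5)/(-687 + 4*(432/5)) + I*sqrt(238522) = 8*(432/5)/(-687 + 1728/5) + I*sqrt(238522) = 8*(432/5)/(-1707/5) + I*sqrt(238522) = 8*(432/5)*(-5/1707) + I*sqrt(238522) = -1152/569 + I*sqrt(238522)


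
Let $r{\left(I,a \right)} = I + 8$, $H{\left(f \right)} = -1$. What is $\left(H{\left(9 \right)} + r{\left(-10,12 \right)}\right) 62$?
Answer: $-186$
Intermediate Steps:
$r{\left(I,a \right)} = 8 + I$
$\left(H{\left(9 \right)} + r{\left(-10,12 \right)}\right) 62 = \left(-1 + \left(8 - 10\right)\right) 62 = \left(-1 - 2\right) 62 = \left(-3\right) 62 = -186$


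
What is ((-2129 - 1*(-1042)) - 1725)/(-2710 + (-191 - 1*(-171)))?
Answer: 1406/1365 ≈ 1.0300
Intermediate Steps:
((-2129 - 1*(-1042)) - 1725)/(-2710 + (-191 - 1*(-171))) = ((-2129 + 1042) - 1725)/(-2710 + (-191 + 171)) = (-1087 - 1725)/(-2710 - 20) = -2812/(-2730) = -2812*(-1/2730) = 1406/1365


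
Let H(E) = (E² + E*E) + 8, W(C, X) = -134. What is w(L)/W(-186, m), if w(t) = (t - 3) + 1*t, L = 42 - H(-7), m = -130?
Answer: 131/134 ≈ 0.97761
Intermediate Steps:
H(E) = 8 + 2*E² (H(E) = (E² + E²) + 8 = 2*E² + 8 = 8 + 2*E²)
L = -64 (L = 42 - (8 + 2*(-7)²) = 42 - (8 + 2*49) = 42 - (8 + 98) = 42 - 1*106 = 42 - 106 = -64)
w(t) = -3 + 2*t (w(t) = (-3 + t) + t = -3 + 2*t)
w(L)/W(-186, m) = (-3 + 2*(-64))/(-134) = (-3 - 128)*(-1/134) = -131*(-1/134) = 131/134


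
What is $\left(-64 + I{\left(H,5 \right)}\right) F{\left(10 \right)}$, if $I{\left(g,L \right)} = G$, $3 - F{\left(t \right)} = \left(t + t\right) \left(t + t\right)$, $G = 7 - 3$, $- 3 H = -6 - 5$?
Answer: $23820$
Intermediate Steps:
$H = \frac{11}{3}$ ($H = - \frac{-6 - 5}{3} = \left(- \frac{1}{3}\right) \left(-11\right) = \frac{11}{3} \approx 3.6667$)
$G = 4$ ($G = 7 - 3 = 4$)
$F{\left(t \right)} = 3 - 4 t^{2}$ ($F{\left(t \right)} = 3 - \left(t + t\right) \left(t + t\right) = 3 - 2 t 2 t = 3 - 4 t^{2}$)
$I{\left(g,L \right)} = 4$
$\left(-64 + I{\left(H,5 \right)}\right) F{\left(10 \right)} = \left(-64 + 4\right) \left(3 - 4 \cdot 10^{2}\right) = - 60 \left(3 - 400\right) = \left(-60\right) \left(-397\right) = 23820$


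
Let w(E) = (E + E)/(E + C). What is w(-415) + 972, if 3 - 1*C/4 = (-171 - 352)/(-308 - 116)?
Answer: 42118232/43241 ≈ 974.03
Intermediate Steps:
C = 749/106 (C = 12 - 4*(-171 - 352)/(-308 - 116) = 12 - (-2092)/(-424) = 12 - (-2092)*(-1)/424 = 12 - 4*523/424 = 12 - 523/106 = 749/106 ≈ 7.0660)
w(E) = 2*E/(749/106 + E) (w(E) = (E + E)/(E + 749/106) = (2*E)/(749/106 + E) = 2*E/(749/106 + E))
w(-415) + 972 = 212*(-415)/(749 + 106*(-415)) + 972 = 212*(-415)/(749 - 43990) + 972 = 212*(-415)/(-43241) + 972 = 212*(-415)*(-1/43241) + 972 = 87980/43241 + 972 = 42118232/43241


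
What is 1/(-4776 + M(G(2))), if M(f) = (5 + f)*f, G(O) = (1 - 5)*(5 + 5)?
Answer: -1/3376 ≈ -0.00029621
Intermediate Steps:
G(O) = -40 (G(O) = -4*10 = -40)
M(f) = f*(5 + f)
1/(-4776 + M(G(2))) = 1/(-4776 - 40*(5 - 40)) = 1/(-4776 - 40*(-35)) = 1/(-4776 + 1400) = 1/(-3376) = -1/3376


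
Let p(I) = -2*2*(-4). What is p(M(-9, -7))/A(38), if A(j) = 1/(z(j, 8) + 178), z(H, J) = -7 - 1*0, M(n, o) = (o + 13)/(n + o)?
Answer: 2736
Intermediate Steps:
M(n, o) = (13 + o)/(n + o)
p(I) = 16 (p(I) = -4*(-4) = 16)
z(H, J) = -7 (z(H, J) = -7 + 0 = -7)
A(j) = 1/171 (A(j) = 1/(-7 + 178) = 1/171)
p(M(-9, -7))/A(38) = 16/(1/171) = 16*171 = 2736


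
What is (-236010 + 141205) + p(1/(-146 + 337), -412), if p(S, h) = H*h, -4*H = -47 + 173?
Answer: -81827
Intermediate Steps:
H = -63/2 (H = -(-47 + 173)/4 = -1/4*126 = -63/2 ≈ -31.500)
p(S, h) = -63*h/2
(-236010 + 141205) + p(1/(-146 + 337), -412) = (-236010 + 141205) - 63/2*(-412) = -94805 + 12978 = -81827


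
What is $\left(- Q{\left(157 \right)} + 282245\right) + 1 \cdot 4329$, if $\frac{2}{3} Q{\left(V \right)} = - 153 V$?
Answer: $\frac{645211}{2} \approx 3.2261 \cdot 10^{5}$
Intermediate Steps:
$Q{\left(V \right)} = - \frac{459 V}{2}$ ($Q{\left(V \right)} = \frac{3 \left(- 153 V\right)}{2} = - \frac{459 V}{2}$)
$\left(- Q{\left(157 \right)} + 282245\right) + 1 \cdot 4329 = \left(- \frac{\left(-459\right) 157}{2} + 282245\right) + 1 \cdot 4329 = \left(\left(-1\right) \left(- \frac{72063}{2}\right) + 282245\right) + 4329 = \left(\frac{72063}{2} + 282245\right) + 4329 = \frac{636553}{2} + 4329 = \frac{645211}{2}$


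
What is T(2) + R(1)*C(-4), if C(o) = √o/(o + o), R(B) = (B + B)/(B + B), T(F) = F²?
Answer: 4 - I/4 ≈ 4.0 - 0.25*I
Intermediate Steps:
R(B) = 1 (R(B) = (2*B)/((2*B)) = (2*B)*(1/(2*B)) = 1)
C(o) = 1/(2*√o) (C(o) = √o/((2*o)) = (1/(2*o))*√o = 1/(2*√o))
T(2) + R(1)*C(-4) = 2² + 1*(1/(2*√(-4))) = 4 + 1*((-I/2)/2) = 4 + 1*(-I/4) = 4 - I/4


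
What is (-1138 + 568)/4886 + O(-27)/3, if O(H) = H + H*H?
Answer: 571377/2443 ≈ 233.88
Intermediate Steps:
O(H) = H + H**2
(-1138 + 568)/4886 + O(-27)/3 = (-1138 + 568)/4886 - 27*(1 - 27)/3 = -570*1/4886 - 27*(-26)*(1/3) = -285/2443 + 702*(1/3) = -285/2443 + 234 = 571377/2443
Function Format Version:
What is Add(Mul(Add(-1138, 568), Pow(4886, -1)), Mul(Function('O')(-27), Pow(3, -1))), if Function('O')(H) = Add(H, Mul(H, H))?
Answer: Rational(571377, 2443) ≈ 233.88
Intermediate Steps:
Function('O')(H) = Add(H, Pow(H, 2))
Add(Mul(Add(-1138, 568), Pow(4886, -1)), Mul(Function('O')(-27), Pow(3, -1))) = Add(Mul(Add(-1138, 568), Pow(4886, -1)), Mul(Mul(-27, Add(1, -27)), Pow(3, -1))) = Add(Mul(-570, Rational(1, 4886)), Mul(Mul(-27, -26), Rational(1, 3))) = Add(Rational(-285, 2443), Mul(702, Rational(1, 3))) = Add(Rational(-285, 2443), 234) = Rational(571377, 2443)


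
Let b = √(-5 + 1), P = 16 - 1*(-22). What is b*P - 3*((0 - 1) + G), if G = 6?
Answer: -15 + 76*I ≈ -15.0 + 76.0*I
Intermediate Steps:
P = 38 (P = 16 + 22 = 38)
b = 2*I (b = √(-4) = 2*I ≈ 2.0*I)
b*P - 3*((0 - 1) + G) = (2*I)*38 - 3*((0 - 1) + 6) = 76*I - 3*(-1 + 6) = 76*I - 3*5 = 76*I - 15 = -15 + 76*I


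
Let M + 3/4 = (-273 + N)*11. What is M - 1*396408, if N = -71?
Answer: -1600771/4 ≈ -4.0019e+5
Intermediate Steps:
M = -15139/4 (M = -¾ + (-273 - 71)*11 = -¾ - 344*11 = -¾ - 3784 = -15139/4 ≈ -3784.8)
M - 1*396408 = -15139/4 - 1*396408 = -15139/4 - 396408 = -1600771/4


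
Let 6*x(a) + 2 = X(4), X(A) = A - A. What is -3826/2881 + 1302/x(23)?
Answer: -11257012/2881 ≈ -3907.3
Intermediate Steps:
X(A) = 0
x(a) = -⅓ (x(a) = -⅓ + (⅙)*0 = -⅓ + 0 = -⅓)
-3826/2881 + 1302/x(23) = -3826/2881 + 1302/(-⅓) = -3826*1/2881 + 1302*(-3) = -3826/2881 - 3906 = -11257012/2881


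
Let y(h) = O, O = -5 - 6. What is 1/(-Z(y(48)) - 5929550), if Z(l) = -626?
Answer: -1/5928924 ≈ -1.6866e-7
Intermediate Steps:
O = -11
y(h) = -11
1/(-Z(y(48)) - 5929550) = 1/(-1*(-626) - 5929550) = 1/(626 - 5929550) = 1/(-5928924) = -1/5928924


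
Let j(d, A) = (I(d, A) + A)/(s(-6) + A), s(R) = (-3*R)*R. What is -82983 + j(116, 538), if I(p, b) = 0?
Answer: -17841076/215 ≈ -82982.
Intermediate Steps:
s(R) = -3*R²
j(d, A) = A/(-108 + A) (j(d, A) = (0 + A)/(-3*(-6)² + A) = A/(-3*36 + A) = A/(-108 + A))
-82983 + j(116, 538) = -82983 + 538/(-108 + 538) = -82983 + 538/430 = -82983 + 538*(1/430) = -82983 + 269/215 = -17841076/215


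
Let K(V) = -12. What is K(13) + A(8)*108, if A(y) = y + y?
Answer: 1716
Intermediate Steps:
A(y) = 2*y
K(13) + A(8)*108 = -12 + (2*8)*108 = -12 + 16*108 = -12 + 1728 = 1716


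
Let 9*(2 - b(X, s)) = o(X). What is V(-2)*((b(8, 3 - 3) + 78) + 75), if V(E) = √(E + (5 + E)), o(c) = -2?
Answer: 1397/9 ≈ 155.22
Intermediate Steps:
V(E) = √(5 + 2*E)
b(X, s) = 20/9 (b(X, s) = 2 - ⅑*(-2) = 2 + 2/9 = 20/9)
V(-2)*((b(8, 3 - 3) + 78) + 75) = √(5 + 2*(-2))*((20/9 + 78) + 75) = √(5 - 4)*(722/9 + 75) = √1*(1397/9) = 1*(1397/9) = 1397/9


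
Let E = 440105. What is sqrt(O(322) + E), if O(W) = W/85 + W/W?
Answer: 2*sqrt(794948305)/85 ≈ 663.41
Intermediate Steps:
O(W) = 1 + W/85 (O(W) = W*(1/85) + 1 = W/85 + 1 = 1 + W/85)
sqrt(O(322) + E) = sqrt((1 + (1/85)*322) + 440105) = sqrt((1 + 322/85) + 440105) = sqrt(407/85 + 440105) = sqrt(37409332/85) = 2*sqrt(794948305)/85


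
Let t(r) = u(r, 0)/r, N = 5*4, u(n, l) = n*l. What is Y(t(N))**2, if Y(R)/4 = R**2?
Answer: 0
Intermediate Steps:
u(n, l) = l*n
N = 20
t(r) = 0 (t(r) = (0*r)/r = 0/r = 0)
Y(R) = 4*R**2
Y(t(N))**2 = (4*0**2)**2 = (4*0)**2 = 0**2 = 0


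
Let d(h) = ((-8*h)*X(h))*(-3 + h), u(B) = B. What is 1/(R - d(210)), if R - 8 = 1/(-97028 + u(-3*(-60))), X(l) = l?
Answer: 96848/7072771475583 ≈ 1.3693e-8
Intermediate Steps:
R = 774783/96848 (R = 8 + 1/(-97028 - 3*(-60)) = 8 + 1/(-97028 + 180) = 8 + 1/(-96848) = 8 - 1/96848 = 774783/96848 ≈ 8.0000)
d(h) = -8*h**2*(-3 + h) (d(h) = ((-8*h)*h)*(-3 + h) = (-8*h**2)*(-3 + h) = -8*h**2*(-3 + h))
1/(R - d(210)) = 1/(774783/96848 - 8*210**2*(3 - 1*210)) = 1/(774783/96848 - 8*44100*(3 - 210)) = 1/(774783/96848 - 8*44100*(-207)) = 1/(774783/96848 - 1*(-73029600)) = 1/(774783/96848 + 73029600) = 1/(7072771475583/96848) = 96848/7072771475583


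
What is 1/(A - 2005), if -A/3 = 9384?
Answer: -1/30157 ≈ -3.3160e-5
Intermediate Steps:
A = -28152 (A = -3*9384 = -28152)
1/(A - 2005) = 1/(-28152 - 2005) = 1/(-30157) = -1/30157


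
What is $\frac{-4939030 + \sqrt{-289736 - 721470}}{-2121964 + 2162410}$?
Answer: $- \frac{2469515}{20223} + \frac{i \sqrt{1011206}}{40446} \approx -122.11 + 0.024862 i$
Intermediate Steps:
$\frac{-4939030 + \sqrt{-289736 - 721470}}{-2121964 + 2162410} = \frac{-4939030 + \sqrt{-1011206}}{40446} = \left(-4939030 + i \sqrt{1011206}\right) \frac{1}{40446} = - \frac{2469515}{20223} + \frac{i \sqrt{1011206}}{40446}$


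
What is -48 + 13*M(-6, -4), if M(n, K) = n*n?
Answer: 420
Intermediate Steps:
M(n, K) = n²
-48 + 13*M(-6, -4) = -48 + 13*(-6)² = -48 + 13*36 = -48 + 468 = 420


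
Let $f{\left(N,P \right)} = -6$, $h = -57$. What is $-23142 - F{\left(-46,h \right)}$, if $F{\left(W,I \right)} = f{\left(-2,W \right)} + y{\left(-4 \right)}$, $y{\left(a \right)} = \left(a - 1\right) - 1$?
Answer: $-23130$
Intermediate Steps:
$y{\left(a \right)} = -2 + a$ ($y{\left(a \right)} = \left(-1 + a\right) - 1 = -2 + a$)
$F{\left(W,I \right)} = -12$ ($F{\left(W,I \right)} = -6 - 6 = -12$)
$-23142 - F{\left(-46,h \right)} = -23142 - -12 = -23142 + 12 = -23130$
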